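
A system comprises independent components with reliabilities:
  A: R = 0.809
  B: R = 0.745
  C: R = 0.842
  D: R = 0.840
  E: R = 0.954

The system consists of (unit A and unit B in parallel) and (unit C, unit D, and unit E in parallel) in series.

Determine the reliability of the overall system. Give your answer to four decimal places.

0.9502

Parallel (A and B): 1 − (1 − 0.809000)(1 − 0.745000) = 0.951295
Parallel (C, D, and E): 1 − (1 − 0.842000)(1 − 0.840000)(1 − 0.954000) = 0.998837
Series ([0.951295] and [0.998837]): 0.951295 × 0.998837 = 0.9502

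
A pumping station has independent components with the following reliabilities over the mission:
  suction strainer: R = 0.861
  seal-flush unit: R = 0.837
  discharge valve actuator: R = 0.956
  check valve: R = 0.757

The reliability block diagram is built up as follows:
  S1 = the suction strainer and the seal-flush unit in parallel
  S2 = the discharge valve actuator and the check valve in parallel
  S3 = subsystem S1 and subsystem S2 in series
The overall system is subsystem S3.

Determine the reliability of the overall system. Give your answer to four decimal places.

Parallel (suction strainer and seal-flush unit): 1 − (1 − 0.861000)(1 − 0.837000) = 0.977343
Parallel (discharge valve actuator and check valve): 1 − (1 − 0.956000)(1 − 0.757000) = 0.989308
Series ([0.977343] and [0.989308]): 0.977343 × 0.989308 = 0.9669

0.9669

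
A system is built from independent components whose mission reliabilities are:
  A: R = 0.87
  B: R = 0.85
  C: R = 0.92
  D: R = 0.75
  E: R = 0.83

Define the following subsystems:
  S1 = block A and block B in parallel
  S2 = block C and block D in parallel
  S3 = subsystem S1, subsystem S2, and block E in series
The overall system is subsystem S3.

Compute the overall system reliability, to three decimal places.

Parallel (A and B): 1 − (1 − 0.87000)(1 − 0.85000) = 0.98050
Parallel (C and D): 1 − (1 − 0.92000)(1 − 0.75000) = 0.98000
Series ([0.98050], [0.98000], and E): 0.98050 × 0.98000 × 0.83000 = 0.798

0.798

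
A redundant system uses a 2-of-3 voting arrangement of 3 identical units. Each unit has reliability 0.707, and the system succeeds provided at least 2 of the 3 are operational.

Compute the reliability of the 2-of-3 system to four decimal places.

0.7928

R = Σ_{i=2}^{3} C(3,i) p^i (1−p)^{3−i} with p = 0.707
C(3,2)·0.707^2·0.293^1 = 0.439367
C(3,3)·0.707^3·0.293^0 = 0.353393
Sum = 0.7928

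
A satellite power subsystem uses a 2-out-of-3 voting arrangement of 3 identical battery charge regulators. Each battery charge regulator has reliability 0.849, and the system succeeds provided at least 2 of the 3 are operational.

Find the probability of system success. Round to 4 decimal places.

0.9385

R = Σ_{i=2}^{3} C(3,i) p^i (1−p)^{3−i} with p = 0.849
C(3,2)·0.849^2·0.151^1 = 0.326523
C(3,3)·0.849^3·0.151^0 = 0.611960
Sum = 0.9385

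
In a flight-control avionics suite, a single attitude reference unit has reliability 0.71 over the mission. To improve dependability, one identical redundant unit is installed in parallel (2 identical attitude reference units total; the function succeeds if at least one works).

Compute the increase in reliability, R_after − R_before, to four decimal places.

0.2059

R_before = 0.71
R_after = 1 − (1 − 0.71)^2 = 0.9159
ΔR = 0.9159 − 0.71 = 0.2059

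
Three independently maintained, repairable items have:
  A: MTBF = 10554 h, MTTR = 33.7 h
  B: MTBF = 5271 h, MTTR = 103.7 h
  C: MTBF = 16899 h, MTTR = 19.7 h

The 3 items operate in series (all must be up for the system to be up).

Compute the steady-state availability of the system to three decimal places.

0.976

A(A) = MTBF/(MTBF+MTTR) = 10554/(10554+33.7) = 0.996817
A(B) = MTBF/(MTBF+MTTR) = 5271/(5271+103.7) = 0.980706
A(C) = MTBF/(MTBF+MTTR) = 16899/(16899+19.7) = 0.998836
Series availability: 0.996817 × 0.980706 × 0.998836 = 0.976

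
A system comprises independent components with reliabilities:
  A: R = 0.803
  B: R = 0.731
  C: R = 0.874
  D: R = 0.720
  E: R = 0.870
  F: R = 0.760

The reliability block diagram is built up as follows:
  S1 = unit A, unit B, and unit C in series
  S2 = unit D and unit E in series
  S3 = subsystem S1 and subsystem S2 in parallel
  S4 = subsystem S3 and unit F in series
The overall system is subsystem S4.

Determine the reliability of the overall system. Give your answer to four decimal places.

0.6217

Series (A, B, and C): 0.803000 × 0.731000 × 0.874000 = 0.513032
Series (D and E): 0.720000 × 0.870000 = 0.626400
Parallel ([0.513032] and [0.626400]): 1 − (1 − 0.513032)(1 − 0.626400) = 0.818069
Series ([0.818069] and F): 0.818069 × 0.760000 = 0.6217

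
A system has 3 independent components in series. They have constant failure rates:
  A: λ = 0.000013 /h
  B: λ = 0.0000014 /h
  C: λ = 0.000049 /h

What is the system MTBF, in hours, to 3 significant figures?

15800

Series of exponential components: λ_sys = Σ λ_i
λ_sys = 0.000013 + 0.0000014 + 0.000049 = 6.3400e-05 /h
MTBF = 1 / λ_sys = 15800 h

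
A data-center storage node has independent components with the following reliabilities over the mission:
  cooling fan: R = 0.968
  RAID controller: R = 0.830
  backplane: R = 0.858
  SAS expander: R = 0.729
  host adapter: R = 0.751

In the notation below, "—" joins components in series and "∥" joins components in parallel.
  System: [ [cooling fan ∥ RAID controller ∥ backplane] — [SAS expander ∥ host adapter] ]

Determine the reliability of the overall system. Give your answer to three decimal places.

Parallel (cooling fan, RAID controller, and backplane): 1 − (1 − 0.96800)(1 − 0.83000)(1 − 0.85800) = 0.99923
Parallel (SAS expander and host adapter): 1 − (1 − 0.72900)(1 − 0.75100) = 0.93252
Series ([0.99923] and [0.93252]): 0.99923 × 0.93252 = 0.932

0.932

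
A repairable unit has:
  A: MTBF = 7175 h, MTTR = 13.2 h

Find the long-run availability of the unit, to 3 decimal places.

0.998

A(A) = MTBF/(MTBF+MTTR) = 7175/(7175+13.2) = 0.998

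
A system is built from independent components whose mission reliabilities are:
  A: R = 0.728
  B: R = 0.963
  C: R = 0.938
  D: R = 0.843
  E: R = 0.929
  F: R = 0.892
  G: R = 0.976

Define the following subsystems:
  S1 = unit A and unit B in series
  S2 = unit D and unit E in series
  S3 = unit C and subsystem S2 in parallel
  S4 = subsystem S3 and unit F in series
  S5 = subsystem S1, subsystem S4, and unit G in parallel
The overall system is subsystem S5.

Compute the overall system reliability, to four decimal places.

0.9991

Series (A and B): 0.728000 × 0.963000 = 0.701064
Series (D and E): 0.843000 × 0.929000 = 0.783147
Parallel (C and [0.783147]): 1 − (1 − 0.938000)(1 − 0.783147) = 0.986555
Series ([0.986555] and F): 0.986555 × 0.892000 = 0.880007
Parallel ([0.701064], [0.880007], and G): 1 − (1 − 0.701064)(1 − 0.880007)(1 − 0.976000) = 0.9991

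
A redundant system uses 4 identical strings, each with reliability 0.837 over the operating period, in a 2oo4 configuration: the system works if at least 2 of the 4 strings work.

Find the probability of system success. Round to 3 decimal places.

R = Σ_{i=2}^{4} C(4,i) p^i (1−p)^{4−i} with p = 0.837
C(4,2)·0.837^2·0.163^2 = 0.11168
C(4,3)·0.837^3·0.163^1 = 0.38232
C(4,4)·0.837^4·0.163^0 = 0.49080
Sum = 0.985

0.985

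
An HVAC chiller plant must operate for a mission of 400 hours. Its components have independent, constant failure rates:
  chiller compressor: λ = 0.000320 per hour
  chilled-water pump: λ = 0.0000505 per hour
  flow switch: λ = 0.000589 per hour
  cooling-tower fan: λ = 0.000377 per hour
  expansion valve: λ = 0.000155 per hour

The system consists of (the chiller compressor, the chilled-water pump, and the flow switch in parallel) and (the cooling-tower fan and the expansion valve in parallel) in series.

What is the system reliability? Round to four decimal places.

0.9911

R(chiller compressor) = exp(−0.000320 × 400) = 0.879853
R(chilled-water pump) = exp(−0.0000505 × 400) = 0.980003
R(flow switch) = exp(−0.000589 × 400) = 0.790097
R(cooling-tower fan) = exp(−0.000377 × 400) = 0.860020
R(expansion valve) = exp(−0.000155 × 400) = 0.939883
Parallel (chiller compressor, chilled-water pump, and flow switch): 1 − (1 − 0.879853)(1 − 0.980003)(1 − 0.790097) = 0.999496
Parallel (cooling-tower fan and expansion valve): 1 − (1 − 0.860020)(1 − 0.939883) = 0.991585
Series ([0.999496] and [0.991585]): 0.999496 × 0.991585 = 0.9911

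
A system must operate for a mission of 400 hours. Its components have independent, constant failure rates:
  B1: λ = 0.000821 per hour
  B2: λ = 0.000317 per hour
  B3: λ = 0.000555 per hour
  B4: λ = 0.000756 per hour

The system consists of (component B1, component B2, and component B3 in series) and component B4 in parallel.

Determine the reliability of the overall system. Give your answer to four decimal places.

R(B1) = exp(−0.000821 × 400) = 0.720075
R(B2) = exp(−0.000317 × 400) = 0.880910
R(B3) = exp(−0.000555 × 400) = 0.800915
R(B4) = exp(−0.000756 × 400) = 0.739042
Series (B1, B2, and B3): 0.720075 × 0.880910 × 0.800915 = 0.508037
Parallel ([0.508037] and B4): 1 − (1 − 0.508037)(1 − 0.739042) = 0.8716

0.8716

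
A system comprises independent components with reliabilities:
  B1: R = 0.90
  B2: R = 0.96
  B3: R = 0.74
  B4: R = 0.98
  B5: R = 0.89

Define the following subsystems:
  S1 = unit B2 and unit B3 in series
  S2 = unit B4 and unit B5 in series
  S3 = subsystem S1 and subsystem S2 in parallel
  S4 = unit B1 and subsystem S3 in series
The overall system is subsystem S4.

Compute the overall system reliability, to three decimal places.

Series (B2 and B3): 0.96000 × 0.74000 = 0.71040
Series (B4 and B5): 0.98000 × 0.89000 = 0.87220
Parallel ([0.71040] and [0.87220]): 1 − (1 − 0.71040)(1 − 0.87220) = 0.96299
Series (B1 and [0.96299]): 0.90000 × 0.96299 = 0.867

0.867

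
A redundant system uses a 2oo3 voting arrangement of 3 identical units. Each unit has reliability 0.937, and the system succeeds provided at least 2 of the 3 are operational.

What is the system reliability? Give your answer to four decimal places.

0.9886

R = Σ_{i=2}^{3} C(3,i) p^i (1−p)^{3−i} with p = 0.937
C(3,2)·0.937^2·0.063^1 = 0.165936
C(3,3)·0.937^3·0.063^0 = 0.822657
Sum = 0.9886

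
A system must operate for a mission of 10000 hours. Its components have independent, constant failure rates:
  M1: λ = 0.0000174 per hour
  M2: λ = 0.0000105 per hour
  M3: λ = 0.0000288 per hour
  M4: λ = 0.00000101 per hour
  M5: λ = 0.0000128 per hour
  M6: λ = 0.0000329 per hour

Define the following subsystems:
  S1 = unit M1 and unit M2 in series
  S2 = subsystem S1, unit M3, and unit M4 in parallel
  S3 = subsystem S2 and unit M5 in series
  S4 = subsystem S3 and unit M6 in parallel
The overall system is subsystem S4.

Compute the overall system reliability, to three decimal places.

0.966

R(M1) = exp(−0.0000174 × 10000) = 0.84030
R(M2) = exp(−0.0000105 × 10000) = 0.90032
R(M3) = exp(−0.0000288 × 10000) = 0.74976
R(M4) = exp(−0.00000101 × 10000) = 0.98995
R(M5) = exp(−0.0000128 × 10000) = 0.87985
R(M6) = exp(−0.0000329 × 10000) = 0.71964
Series (M1 and M2): 0.84030 × 0.90032 = 0.75654
Parallel ([0.75654], M3, and M4): 1 − (1 − 0.75654)(1 − 0.74976)(1 − 0.98995) = 0.99939
Series ([0.99939] and M5): 0.99939 × 0.87985 = 0.87931
Parallel ([0.87931] and M6): 1 − (1 − 0.87931)(1 − 0.71964) = 0.966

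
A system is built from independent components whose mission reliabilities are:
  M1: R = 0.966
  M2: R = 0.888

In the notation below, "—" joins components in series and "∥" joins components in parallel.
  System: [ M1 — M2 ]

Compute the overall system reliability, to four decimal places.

0.8578

Series (M1 and M2): 0.966000 × 0.888000 = 0.8578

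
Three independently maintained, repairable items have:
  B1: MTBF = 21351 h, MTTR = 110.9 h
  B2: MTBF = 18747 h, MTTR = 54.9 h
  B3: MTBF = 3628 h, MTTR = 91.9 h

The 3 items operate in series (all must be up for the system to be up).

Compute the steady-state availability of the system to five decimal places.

A(B1) = MTBF/(MTBF+MTTR) = 21351/(21351+110.9) = 0.994833
A(B2) = MTBF/(MTBF+MTTR) = 18747/(18747+54.9) = 0.997080
A(B3) = MTBF/(MTBF+MTTR) = 3628/(3628+91.9) = 0.975295
Series availability: 0.994833 × 0.997080 × 0.975295 = 0.96742

0.96742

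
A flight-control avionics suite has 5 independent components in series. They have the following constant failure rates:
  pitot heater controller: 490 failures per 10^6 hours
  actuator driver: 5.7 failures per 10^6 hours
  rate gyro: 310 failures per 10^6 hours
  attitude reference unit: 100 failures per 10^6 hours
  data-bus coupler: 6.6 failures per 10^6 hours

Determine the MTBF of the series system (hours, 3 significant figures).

1100

Series of exponential components: λ_sys = Σ λ_i
λ_sys = 0.00049 + 0.0000057 + 0.00031 + 0.00010 + 0.0000066 = 9.1230e-04 /h
MTBF = 1 / λ_sys = 1100 h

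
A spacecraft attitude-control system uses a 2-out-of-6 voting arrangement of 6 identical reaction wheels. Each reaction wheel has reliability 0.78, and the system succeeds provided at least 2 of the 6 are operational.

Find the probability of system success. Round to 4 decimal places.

0.9975

R = Σ_{i=2}^{6} C(6,i) p^i (1−p)^{6−i} with p = 0.78
C(6,2)·0.78^2·0.22^4 = 0.021378
C(6,3)·0.78^3·0.22^3 = 0.101061
C(6,4)·0.78^4·0.22^2 = 0.268729
C(6,5)·0.78^5·0.22^1 = 0.381107
C(6,6)·0.78^6·0.22^0 = 0.225200
Sum = 0.9975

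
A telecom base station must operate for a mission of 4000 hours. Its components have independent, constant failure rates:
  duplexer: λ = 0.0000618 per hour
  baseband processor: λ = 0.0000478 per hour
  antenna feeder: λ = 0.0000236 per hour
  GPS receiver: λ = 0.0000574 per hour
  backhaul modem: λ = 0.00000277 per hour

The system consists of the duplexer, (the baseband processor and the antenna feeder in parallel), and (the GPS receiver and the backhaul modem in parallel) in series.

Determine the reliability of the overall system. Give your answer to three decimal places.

R(duplexer) = exp(−0.0000618 × 4000) = 0.78098
R(baseband processor) = exp(−0.0000478 × 4000) = 0.82597
R(antenna feeder) = exp(−0.0000236 × 4000) = 0.90992
R(GPS receiver) = exp(−0.0000574 × 4000) = 0.79485
R(backhaul modem) = exp(−0.00000277 × 4000) = 0.98898
Parallel (baseband processor and antenna feeder): 1 − (1 − 0.82597)(1 − 0.90992) = 0.98432
Parallel (GPS receiver and backhaul modem): 1 − (1 − 0.79485)(1 − 0.98898) = 0.99774
Series (duplexer, [0.98432], and [0.99774]): 0.78098 × 0.98432 × 0.99774 = 0.767

0.767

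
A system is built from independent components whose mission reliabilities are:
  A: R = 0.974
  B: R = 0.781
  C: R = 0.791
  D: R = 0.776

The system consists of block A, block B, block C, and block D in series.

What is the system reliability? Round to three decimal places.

Series (A, B, C, and D): 0.97400 × 0.78100 × 0.79100 × 0.77600 = 0.467

0.467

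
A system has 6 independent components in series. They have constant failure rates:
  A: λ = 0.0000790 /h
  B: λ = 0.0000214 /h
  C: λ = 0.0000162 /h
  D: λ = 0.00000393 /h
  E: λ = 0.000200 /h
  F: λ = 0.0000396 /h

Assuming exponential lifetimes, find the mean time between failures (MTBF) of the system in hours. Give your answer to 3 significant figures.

2780

Series of exponential components: λ_sys = Σ λ_i
λ_sys = 0.0000790 + 0.0000214 + 0.0000162 + 0.00000393 + 0.000200 + 0.0000396 = 3.6013e-04 /h
MTBF = 1 / λ_sys = 2780 h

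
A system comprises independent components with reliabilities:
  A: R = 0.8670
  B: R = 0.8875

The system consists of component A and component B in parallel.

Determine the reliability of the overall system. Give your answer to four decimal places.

Parallel (A and B): 1 − (1 − 0.867000)(1 − 0.887500) = 0.9850

0.9850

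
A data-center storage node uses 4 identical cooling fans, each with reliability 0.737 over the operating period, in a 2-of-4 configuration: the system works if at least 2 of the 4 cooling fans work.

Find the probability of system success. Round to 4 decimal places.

R = Σ_{i=2}^{4} C(4,i) p^i (1−p)^{4−i} with p = 0.737
C(4,2)·0.737^2·0.263^2 = 0.225423
C(4,3)·0.737^3·0.263^1 = 0.421132
C(4,4)·0.737^4·0.263^0 = 0.295033
Sum = 0.9416

0.9416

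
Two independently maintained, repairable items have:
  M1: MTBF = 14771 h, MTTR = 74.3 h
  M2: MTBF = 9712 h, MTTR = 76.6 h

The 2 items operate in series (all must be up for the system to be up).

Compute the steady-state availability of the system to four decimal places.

A(M1) = MTBF/(MTBF+MTTR) = 14771/(14771+74.3) = 0.994995
A(M2) = MTBF/(MTBF+MTTR) = 9712/(9712+76.6) = 0.992175
Series availability: 0.994995 × 0.992175 = 0.9872

0.9872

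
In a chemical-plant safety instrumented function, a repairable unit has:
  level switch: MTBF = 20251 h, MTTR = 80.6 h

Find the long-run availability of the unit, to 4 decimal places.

A(level switch) = MTBF/(MTBF+MTTR) = 20251/(20251+80.6) = 0.9960

0.9960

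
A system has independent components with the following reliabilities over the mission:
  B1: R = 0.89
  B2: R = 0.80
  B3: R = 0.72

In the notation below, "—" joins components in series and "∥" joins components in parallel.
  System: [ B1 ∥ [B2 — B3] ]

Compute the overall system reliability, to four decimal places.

Series (B2 and B3): 0.800000 × 0.720000 = 0.576000
Parallel (B1 and [0.576000]): 1 − (1 − 0.890000)(1 − 0.576000) = 0.9534

0.9534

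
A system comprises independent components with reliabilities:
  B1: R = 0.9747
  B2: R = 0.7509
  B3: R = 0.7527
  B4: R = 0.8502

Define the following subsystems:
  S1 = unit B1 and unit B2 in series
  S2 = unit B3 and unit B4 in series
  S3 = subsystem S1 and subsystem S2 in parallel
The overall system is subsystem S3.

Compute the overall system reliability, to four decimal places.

0.9035

Series (B1 and B2): 0.974700 × 0.750900 = 0.731902
Series (B3 and B4): 0.752700 × 0.850200 = 0.639946
Parallel ([0.731902] and [0.639946]): 1 − (1 − 0.731902)(1 − 0.639946) = 0.9035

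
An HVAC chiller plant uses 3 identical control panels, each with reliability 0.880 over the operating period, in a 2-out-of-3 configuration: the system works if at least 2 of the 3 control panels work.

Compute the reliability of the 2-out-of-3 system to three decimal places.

R = Σ_{i=2}^{3} C(3,i) p^i (1−p)^{3−i} with p = 0.880
C(3,2)·0.880^2·0.120^1 = 0.27878
C(3,3)·0.880^3·0.120^0 = 0.68147
Sum = 0.960

0.960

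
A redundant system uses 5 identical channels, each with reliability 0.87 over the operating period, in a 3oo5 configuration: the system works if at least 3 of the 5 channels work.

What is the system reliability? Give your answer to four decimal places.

R = Σ_{i=3}^{5} C(5,i) p^i (1−p)^{5−i} with p = 0.87
C(5,3)·0.87^3·0.13^2 = 0.111287
C(5,4)·0.87^4·0.13^1 = 0.372383
C(5,5)·0.87^5·0.13^0 = 0.498421
Sum = 0.9821

0.9821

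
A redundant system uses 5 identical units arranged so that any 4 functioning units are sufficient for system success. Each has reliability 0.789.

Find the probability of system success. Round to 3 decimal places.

R = Σ_{i=4}^{5} C(5,i) p^i (1−p)^{5−i} with p = 0.789
C(5,4)·0.789^4·0.211^1 = 0.40885
C(5,5)·0.789^5·0.211^0 = 0.30576
Sum = 0.715

0.715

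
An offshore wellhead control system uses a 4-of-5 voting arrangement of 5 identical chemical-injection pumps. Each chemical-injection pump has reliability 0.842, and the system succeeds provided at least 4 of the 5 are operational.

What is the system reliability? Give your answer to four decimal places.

R = Σ_{i=4}^{5} C(5,i) p^i (1−p)^{5−i} with p = 0.842
C(5,4)·0.842^4·0.158^1 = 0.397078
C(5,5)·0.842^5·0.158^0 = 0.423214
Sum = 0.8203

0.8203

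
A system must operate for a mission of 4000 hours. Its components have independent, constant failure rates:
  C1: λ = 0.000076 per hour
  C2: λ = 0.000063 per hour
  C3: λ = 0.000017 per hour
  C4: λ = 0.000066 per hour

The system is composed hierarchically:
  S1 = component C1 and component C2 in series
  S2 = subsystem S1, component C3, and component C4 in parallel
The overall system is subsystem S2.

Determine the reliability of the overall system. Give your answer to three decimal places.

R(C1) = exp(−0.000076 × 4000) = 0.73786
R(C2) = exp(−0.000063 × 4000) = 0.77724
R(C3) = exp(−0.000017 × 4000) = 0.93426
R(C4) = exp(−0.000066 × 4000) = 0.76797
Series (C1 and C2): 0.73786 × 0.77724 = 0.57349
Parallel ([0.57349], C3, and C4): 1 − (1 − 0.57349)(1 − 0.93426)(1 − 0.76797) = 0.993

0.993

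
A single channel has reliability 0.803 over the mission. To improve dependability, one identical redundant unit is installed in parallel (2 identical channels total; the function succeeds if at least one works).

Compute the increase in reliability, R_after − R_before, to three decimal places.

0.158

R_before = 0.803
R_after = 1 − (1 − 0.803)^2 = 0.961
ΔR = 0.961 − 0.803 = 0.158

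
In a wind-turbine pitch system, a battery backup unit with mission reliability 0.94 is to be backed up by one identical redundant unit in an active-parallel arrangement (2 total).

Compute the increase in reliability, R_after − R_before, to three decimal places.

0.056

R_before = 0.94
R_after = 1 − (1 − 0.94)^2 = 0.996
ΔR = 0.996 − 0.94 = 0.056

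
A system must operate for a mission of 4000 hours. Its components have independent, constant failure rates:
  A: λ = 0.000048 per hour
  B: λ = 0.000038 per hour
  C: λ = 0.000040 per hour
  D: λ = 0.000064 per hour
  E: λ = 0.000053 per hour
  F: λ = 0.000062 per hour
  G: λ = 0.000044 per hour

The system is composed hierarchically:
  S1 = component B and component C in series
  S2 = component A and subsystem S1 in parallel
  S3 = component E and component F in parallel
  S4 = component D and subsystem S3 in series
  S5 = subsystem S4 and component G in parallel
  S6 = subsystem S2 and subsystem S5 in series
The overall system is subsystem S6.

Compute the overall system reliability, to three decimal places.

0.913

R(A) = exp(−0.000048 × 4000) = 0.82531
R(B) = exp(−0.000038 × 4000) = 0.85899
R(C) = exp(−0.000040 × 4000) = 0.85214
R(D) = exp(−0.000064 × 4000) = 0.77414
R(E) = exp(−0.000053 × 4000) = 0.80896
R(F) = exp(−0.000062 × 4000) = 0.78036
R(G) = exp(−0.000044 × 4000) = 0.83862
Series (B and C): 0.85899 × 0.85214 = 0.73198
Parallel (A and [0.73198]): 1 − (1 − 0.82531)(1 − 0.73198) = 0.95318
Parallel (E and F): 1 − (1 − 0.80896)(1 − 0.78036) = 0.95804
Series (D and [0.95804]): 0.77414 × 0.95804 = 0.74166
Parallel ([0.74166] and G): 1 − (1 − 0.74166)(1 − 0.83862) = 0.95831
Series ([0.95318] and [0.95831]): 0.95318 × 0.95831 = 0.913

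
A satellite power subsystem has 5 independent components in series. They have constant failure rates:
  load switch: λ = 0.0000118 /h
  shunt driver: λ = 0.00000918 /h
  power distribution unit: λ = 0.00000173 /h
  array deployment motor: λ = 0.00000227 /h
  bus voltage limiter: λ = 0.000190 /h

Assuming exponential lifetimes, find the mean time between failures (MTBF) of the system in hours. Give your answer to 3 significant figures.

Series of exponential components: λ_sys = Σ λ_i
λ_sys = 0.0000118 + 0.00000918 + 0.00000173 + 0.00000227 + 0.000190 = 2.1498e-04 /h
MTBF = 1 / λ_sys = 4650 h

4650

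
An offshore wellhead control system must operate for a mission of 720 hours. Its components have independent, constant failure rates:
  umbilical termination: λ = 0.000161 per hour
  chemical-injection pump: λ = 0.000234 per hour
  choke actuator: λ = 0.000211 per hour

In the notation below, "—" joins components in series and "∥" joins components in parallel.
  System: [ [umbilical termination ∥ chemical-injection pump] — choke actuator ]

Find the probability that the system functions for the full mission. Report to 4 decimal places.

0.8445

R(umbilical termination) = exp(−0.000161 × 720) = 0.890546
R(chemical-injection pump) = exp(−0.000234 × 720) = 0.844948
R(choke actuator) = exp(−0.000211 × 720) = 0.859057
Parallel (umbilical termination and chemical-injection pump): 1 − (1 − 0.890546)(1 − 0.844948) = 0.983029
Series ([0.983029] and choke actuator): 0.983029 × 0.859057 = 0.8445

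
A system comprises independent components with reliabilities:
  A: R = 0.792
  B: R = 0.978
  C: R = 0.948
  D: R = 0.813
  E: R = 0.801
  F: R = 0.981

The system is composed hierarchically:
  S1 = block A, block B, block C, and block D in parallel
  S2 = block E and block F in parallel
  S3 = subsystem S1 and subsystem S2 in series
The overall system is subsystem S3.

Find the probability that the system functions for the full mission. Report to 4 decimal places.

Parallel (A, B, C, and D): 1 − (1 − 0.792000)(1 − 0.978000)(1 − 0.948000)(1 − 0.813000) = 0.999956
Parallel (E and F): 1 − (1 − 0.801000)(1 − 0.981000) = 0.996219
Series ([0.999956] and [0.996219]): 0.999956 × 0.996219 = 0.9962

0.9962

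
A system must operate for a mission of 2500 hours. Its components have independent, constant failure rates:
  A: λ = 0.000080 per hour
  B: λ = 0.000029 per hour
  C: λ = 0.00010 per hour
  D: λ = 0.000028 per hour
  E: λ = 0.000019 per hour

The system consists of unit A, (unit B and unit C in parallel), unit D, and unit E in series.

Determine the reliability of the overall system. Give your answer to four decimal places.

R(A) = exp(−0.000080 × 2500) = 0.818731
R(B) = exp(−0.000029 × 2500) = 0.930066
R(C) = exp(−0.00010 × 2500) = 0.778801
R(D) = exp(−0.000028 × 2500) = 0.932394
R(E) = exp(−0.000019 × 2500) = 0.953610
Parallel (B and C): 1 − (1 − 0.930066)(1 − 0.778801) = 0.984531
Series (A, [0.984531], D, and E): 0.818731 × 0.984531 × 0.932394 × 0.953610 = 0.7167

0.7167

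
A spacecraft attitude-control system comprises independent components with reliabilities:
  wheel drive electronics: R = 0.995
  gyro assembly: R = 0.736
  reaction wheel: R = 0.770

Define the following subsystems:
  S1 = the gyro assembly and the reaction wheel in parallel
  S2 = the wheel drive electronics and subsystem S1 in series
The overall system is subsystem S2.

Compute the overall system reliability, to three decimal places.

Parallel (gyro assembly and reaction wheel): 1 − (1 − 0.73600)(1 − 0.77000) = 0.93928
Series (wheel drive electronics and [0.93928]): 0.99500 × 0.93928 = 0.935

0.935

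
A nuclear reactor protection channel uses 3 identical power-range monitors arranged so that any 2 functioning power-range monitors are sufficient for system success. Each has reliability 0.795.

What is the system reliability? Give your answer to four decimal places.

R = Σ_{i=2}^{3} C(3,i) p^i (1−p)^{3−i} with p = 0.795
C(3,2)·0.795^2·0.205^1 = 0.388695
C(3,3)·0.795^3·0.205^0 = 0.502460
Sum = 0.8912

0.8912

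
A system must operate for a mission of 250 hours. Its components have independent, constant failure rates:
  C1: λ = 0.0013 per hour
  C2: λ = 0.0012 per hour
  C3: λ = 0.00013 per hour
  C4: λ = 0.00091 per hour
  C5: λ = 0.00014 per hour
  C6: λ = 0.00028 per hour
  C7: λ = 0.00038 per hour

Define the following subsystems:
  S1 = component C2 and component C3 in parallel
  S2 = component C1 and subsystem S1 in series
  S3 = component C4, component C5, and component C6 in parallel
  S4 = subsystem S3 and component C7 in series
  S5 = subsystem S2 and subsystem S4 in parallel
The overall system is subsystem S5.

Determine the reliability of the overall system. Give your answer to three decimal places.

R(C1) = exp(−0.0013 × 250) = 0.72253
R(C2) = exp(−0.0012 × 250) = 0.74082
R(C3) = exp(−0.00013 × 250) = 0.96802
R(C4) = exp(−0.00091 × 250) = 0.79652
R(C5) = exp(−0.00014 × 250) = 0.96561
R(C6) = exp(−0.00028 × 250) = 0.93239
R(C7) = exp(−0.00038 × 250) = 0.90937
Parallel (C2 and C3): 1 − (1 − 0.74082)(1 − 0.96802) = 0.99171
Series (C1 and [0.99171]): 0.72253 × 0.99171 = 0.71654
Parallel (C4, C5, and C6): 1 − (1 − 0.79652)(1 − 0.96561)(1 − 0.93239) = 0.99953
Series ([0.99953] and C7): 0.99953 × 0.90937 = 0.90894
Parallel ([0.71654] and [0.90894]): 1 − (1 − 0.71654)(1 − 0.90894) = 0.974

0.974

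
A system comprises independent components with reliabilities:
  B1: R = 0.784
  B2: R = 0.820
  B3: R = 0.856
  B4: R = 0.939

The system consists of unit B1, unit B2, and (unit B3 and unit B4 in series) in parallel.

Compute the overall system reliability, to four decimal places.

Series (B3 and B4): 0.856000 × 0.939000 = 0.803784
Parallel (B1, B2, and [0.803784]): 1 − (1 − 0.784000)(1 − 0.820000)(1 − 0.803784) = 0.9924

0.9924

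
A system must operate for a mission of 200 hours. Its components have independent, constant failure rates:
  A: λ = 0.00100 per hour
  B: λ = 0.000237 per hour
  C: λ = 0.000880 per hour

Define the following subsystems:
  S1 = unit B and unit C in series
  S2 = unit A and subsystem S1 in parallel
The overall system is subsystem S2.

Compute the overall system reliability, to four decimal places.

R(A) = exp(−0.00100 × 200) = 0.818731
R(B) = exp(−0.000237 × 200) = 0.953706
R(C) = exp(−0.000880 × 200) = 0.838618
Series (B and C): 0.953706 × 0.838618 = 0.799795
Parallel (A and [0.799795]): 1 − (1 − 0.818731)(1 − 0.799795) = 0.9637

0.9637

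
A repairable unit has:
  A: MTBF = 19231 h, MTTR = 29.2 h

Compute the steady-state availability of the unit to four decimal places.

0.9985

A(A) = MTBF/(MTBF+MTTR) = 19231/(19231+29.2) = 0.9985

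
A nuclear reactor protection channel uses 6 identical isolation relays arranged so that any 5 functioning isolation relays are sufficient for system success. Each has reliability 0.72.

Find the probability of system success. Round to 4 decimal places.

R = Σ_{i=5}^{6} C(6,i) p^i (1−p)^{6−i} with p = 0.72
C(6,5)·0.72^5·0.28^1 = 0.325066
C(6,6)·0.72^6·0.28^0 = 0.139314
Sum = 0.4644

0.4644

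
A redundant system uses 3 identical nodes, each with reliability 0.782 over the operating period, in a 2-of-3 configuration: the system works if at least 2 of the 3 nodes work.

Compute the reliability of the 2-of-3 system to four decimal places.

0.8781

R = Σ_{i=2}^{3} C(3,i) p^i (1−p)^{3−i} with p = 0.782
C(3,2)·0.782^2·0.218^1 = 0.399937
C(3,3)·0.782^3·0.218^0 = 0.478212
Sum = 0.8781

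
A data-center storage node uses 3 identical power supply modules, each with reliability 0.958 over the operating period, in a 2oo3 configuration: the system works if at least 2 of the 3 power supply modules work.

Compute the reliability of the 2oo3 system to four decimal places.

R = Σ_{i=2}^{3} C(3,i) p^i (1−p)^{3−i} with p = 0.958
C(3,2)·0.958^2·0.042^1 = 0.115638
C(3,3)·0.958^3·0.042^0 = 0.879218
Sum = 0.9949

0.9949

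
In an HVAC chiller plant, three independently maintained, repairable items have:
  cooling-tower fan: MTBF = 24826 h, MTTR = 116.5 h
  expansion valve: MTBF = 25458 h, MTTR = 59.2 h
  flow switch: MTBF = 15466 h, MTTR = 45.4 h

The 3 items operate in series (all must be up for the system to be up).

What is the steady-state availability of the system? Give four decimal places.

0.9901

A(cooling-tower fan) = MTBF/(MTBF+MTTR) = 24826/(24826+116.5) = 0.995329
A(expansion valve) = MTBF/(MTBF+MTTR) = 25458/(25458+59.2) = 0.997680
A(flow switch) = MTBF/(MTBF+MTTR) = 15466/(15466+45.4) = 0.997073
Series availability: 0.995329 × 0.997680 × 0.997073 = 0.9901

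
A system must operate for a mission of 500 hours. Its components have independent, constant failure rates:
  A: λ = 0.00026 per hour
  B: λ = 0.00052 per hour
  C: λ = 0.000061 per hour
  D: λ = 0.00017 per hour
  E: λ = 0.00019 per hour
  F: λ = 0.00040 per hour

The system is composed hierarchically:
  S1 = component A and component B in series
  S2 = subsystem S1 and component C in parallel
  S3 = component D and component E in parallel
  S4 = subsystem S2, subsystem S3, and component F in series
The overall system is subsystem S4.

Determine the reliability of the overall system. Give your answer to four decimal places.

R(A) = exp(−0.00026 × 500) = 0.878095
R(B) = exp(−0.00052 × 500) = 0.771052
R(C) = exp(−0.000061 × 500) = 0.969960
R(D) = exp(−0.00017 × 500) = 0.918512
R(E) = exp(−0.00019 × 500) = 0.909373
R(F) = exp(−0.00040 × 500) = 0.818731
Series (A and B): 0.878095 × 0.771052 = 0.677057
Parallel ([0.677057] and C): 1 − (1 − 0.677057)(1 − 0.969960) = 0.990299
Parallel (D and E): 1 − (1 − 0.918512)(1 − 0.909373) = 0.992615
Series ([0.990299], [0.992615], and F): 0.990299 × 0.992615 × 0.818731 = 0.8048

0.8048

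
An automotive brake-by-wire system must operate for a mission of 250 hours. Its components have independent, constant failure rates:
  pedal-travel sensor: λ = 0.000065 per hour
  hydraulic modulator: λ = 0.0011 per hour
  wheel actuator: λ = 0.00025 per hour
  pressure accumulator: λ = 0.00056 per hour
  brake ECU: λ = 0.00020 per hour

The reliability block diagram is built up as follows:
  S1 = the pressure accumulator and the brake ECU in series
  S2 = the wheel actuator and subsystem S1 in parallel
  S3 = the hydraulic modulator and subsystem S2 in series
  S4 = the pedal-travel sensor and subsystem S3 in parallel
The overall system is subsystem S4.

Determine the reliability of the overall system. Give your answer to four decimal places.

0.9960

R(pedal-travel sensor) = exp(−0.000065 × 250) = 0.983881
R(hydraulic modulator) = exp(−0.0011 × 250) = 0.759572
R(wheel actuator) = exp(−0.00025 × 250) = 0.939413
R(pressure accumulator) = exp(−0.00056 × 250) = 0.869358
R(brake ECU) = exp(−0.00020 × 250) = 0.951229
Series (pressure accumulator and brake ECU): 0.869358 × 0.951229 = 0.826959
Parallel (wheel actuator and [0.826959]): 1 − (1 − 0.939413)(1 − 0.826959) = 0.989516
Series (hydraulic modulator and [0.989516]): 0.759572 × 0.989516 = 0.751609
Parallel (pedal-travel sensor and [0.751609]): 1 − (1 − 0.983881)(1 − 0.751609) = 0.9960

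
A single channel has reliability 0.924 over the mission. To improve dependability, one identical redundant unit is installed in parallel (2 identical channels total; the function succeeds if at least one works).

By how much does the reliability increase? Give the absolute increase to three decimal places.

0.070

R_before = 0.924
R_after = 1 − (1 − 0.924)^2 = 0.994
ΔR = 0.994 − 0.924 = 0.070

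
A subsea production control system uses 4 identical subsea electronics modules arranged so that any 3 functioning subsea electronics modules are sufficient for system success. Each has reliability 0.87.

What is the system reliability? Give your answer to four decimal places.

R = Σ_{i=3}^{4} C(4,i) p^i (1−p)^{4−i} with p = 0.87
C(4,3)·0.87^3·0.13^1 = 0.342422
C(4,4)·0.87^4·0.13^0 = 0.572898
Sum = 0.9153

0.9153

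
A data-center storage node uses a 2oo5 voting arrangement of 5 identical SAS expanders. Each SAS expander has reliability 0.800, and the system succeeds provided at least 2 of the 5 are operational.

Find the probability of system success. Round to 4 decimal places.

0.9933

R = Σ_{i=2}^{5} C(5,i) p^i (1−p)^{5−i} with p = 0.800
C(5,2)·0.800^2·0.200^3 = 0.051200
C(5,3)·0.800^3·0.200^2 = 0.204800
C(5,4)·0.800^4·0.200^1 = 0.409600
C(5,5)·0.800^5·0.200^0 = 0.327680
Sum = 0.9933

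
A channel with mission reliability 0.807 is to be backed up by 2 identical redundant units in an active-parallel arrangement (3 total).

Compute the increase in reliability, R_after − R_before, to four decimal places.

0.1858

R_before = 0.807
R_after = 1 − (1 − 0.807)^3 = 0.9928
ΔR = 0.9928 − 0.807 = 0.1858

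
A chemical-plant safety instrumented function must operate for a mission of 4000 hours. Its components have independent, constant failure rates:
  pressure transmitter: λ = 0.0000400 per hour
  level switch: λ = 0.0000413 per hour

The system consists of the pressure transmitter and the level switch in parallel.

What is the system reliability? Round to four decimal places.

R(pressure transmitter) = exp(−0.0000400 × 4000) = 0.852144
R(level switch) = exp(−0.0000413 × 4000) = 0.847724
Parallel (pressure transmitter and level switch): 1 − (1 − 0.852144)(1 − 0.847724) = 0.9775

0.9775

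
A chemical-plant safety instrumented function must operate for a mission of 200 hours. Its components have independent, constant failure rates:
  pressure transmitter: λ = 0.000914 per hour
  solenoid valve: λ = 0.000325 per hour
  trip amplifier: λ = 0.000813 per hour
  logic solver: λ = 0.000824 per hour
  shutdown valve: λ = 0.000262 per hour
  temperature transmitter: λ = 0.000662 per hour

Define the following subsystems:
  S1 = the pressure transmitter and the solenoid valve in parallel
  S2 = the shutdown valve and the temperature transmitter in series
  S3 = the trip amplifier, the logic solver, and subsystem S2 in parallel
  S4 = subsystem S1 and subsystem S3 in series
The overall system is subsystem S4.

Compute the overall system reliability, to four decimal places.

0.9857

R(pressure transmitter) = exp(−0.000914 × 200) = 0.832935
R(solenoid valve) = exp(−0.000325 × 200) = 0.937067
R(trip amplifier) = exp(−0.000813 × 200) = 0.849931
R(logic solver) = exp(−0.000824 × 200) = 0.848063
R(shutdown valve) = exp(−0.000262 × 200) = 0.948949
R(temperature transmitter) = exp(−0.000662 × 200) = 0.875991
Parallel (pressure transmitter and solenoid valve): 1 − (1 − 0.832935)(1 − 0.937067) = 0.989486
Series (shutdown valve and temperature transmitter): 0.948949 × 0.875991 = 0.831271
Parallel (trip amplifier, logic solver, and [0.831271]): 1 − (1 − 0.849931)(1 − 0.848063)(1 − 0.831271) = 0.996153
Series ([0.989486] and [0.996153]): 0.989486 × 0.996153 = 0.9857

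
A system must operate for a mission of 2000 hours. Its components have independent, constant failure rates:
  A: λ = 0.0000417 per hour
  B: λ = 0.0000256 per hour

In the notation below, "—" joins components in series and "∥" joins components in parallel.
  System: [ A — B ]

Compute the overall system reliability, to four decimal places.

0.8741

R(A) = exp(−0.0000417 × 2000) = 0.919983
R(B) = exp(−0.0000256 × 2000) = 0.950089
Series (A and B): 0.919983 × 0.950089 = 0.8741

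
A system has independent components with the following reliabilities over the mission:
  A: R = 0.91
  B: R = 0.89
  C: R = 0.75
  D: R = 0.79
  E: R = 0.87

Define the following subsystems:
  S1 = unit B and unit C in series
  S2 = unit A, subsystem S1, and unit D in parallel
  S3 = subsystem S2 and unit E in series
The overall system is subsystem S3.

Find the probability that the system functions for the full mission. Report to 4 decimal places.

Series (B and C): 0.890000 × 0.750000 = 0.667500
Parallel (A, [0.667500], and D): 1 − (1 − 0.910000)(1 − 0.667500)(1 − 0.790000) = 0.993716
Series ([0.993716] and E): 0.993716 × 0.870000 = 0.8645

0.8645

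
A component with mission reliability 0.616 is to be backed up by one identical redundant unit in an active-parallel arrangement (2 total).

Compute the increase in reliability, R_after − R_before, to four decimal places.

0.2365

R_before = 0.616
R_after = 1 − (1 − 0.616)^2 = 0.8525
ΔR = 0.8525 − 0.616 = 0.2365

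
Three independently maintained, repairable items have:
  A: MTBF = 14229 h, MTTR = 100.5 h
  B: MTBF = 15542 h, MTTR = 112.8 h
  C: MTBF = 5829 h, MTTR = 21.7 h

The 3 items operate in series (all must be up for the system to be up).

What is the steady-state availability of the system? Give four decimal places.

A(A) = MTBF/(MTBF+MTTR) = 14229/(14229+100.5) = 0.992986
A(B) = MTBF/(MTBF+MTTR) = 15542/(15542+112.8) = 0.992795
A(C) = MTBF/(MTBF+MTTR) = 5829/(5829+21.7) = 0.996291
Series availability: 0.992986 × 0.992795 × 0.996291 = 0.9822

0.9822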